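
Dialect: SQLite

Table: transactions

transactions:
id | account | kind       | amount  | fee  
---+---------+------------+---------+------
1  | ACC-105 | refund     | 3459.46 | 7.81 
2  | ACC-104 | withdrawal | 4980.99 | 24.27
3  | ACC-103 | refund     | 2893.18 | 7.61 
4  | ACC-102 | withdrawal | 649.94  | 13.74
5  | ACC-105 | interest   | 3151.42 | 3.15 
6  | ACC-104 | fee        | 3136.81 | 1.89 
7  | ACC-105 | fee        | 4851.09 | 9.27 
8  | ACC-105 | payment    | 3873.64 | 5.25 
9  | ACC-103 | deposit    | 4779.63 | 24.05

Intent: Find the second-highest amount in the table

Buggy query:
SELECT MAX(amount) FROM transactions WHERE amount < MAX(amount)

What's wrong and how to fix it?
Bug: MAX(amount) on the right of the comparison is an aggregate-in-WHERE error

Fix: Put the inner MAX in a scalar subquery

Corrected query:
SELECT MAX(amount) FROM transactions WHERE amount < (SELECT MAX(amount) FROM transactions)

Result:
MAX(amount)
-----------
4851.09    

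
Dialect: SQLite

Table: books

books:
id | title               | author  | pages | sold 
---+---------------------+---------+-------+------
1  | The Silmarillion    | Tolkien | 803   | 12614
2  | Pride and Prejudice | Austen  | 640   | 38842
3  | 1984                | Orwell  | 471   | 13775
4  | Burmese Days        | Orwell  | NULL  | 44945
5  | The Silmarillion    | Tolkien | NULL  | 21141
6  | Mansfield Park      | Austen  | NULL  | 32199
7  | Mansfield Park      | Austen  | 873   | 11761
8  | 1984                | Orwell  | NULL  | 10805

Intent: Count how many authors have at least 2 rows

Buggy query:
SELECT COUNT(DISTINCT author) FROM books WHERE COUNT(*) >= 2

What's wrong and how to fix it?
Bug: WHERE filters individual rows, not groups, so a group-level COUNT is invalid there

Fix: Use a subquery that GROUPs and filters with HAVING, then count its rows

Corrected query:
SELECT COUNT(*) FROM (SELECT author FROM books GROUP BY author HAVING COUNT(*) >= 2)

Result:
COUNT(*)
--------
3       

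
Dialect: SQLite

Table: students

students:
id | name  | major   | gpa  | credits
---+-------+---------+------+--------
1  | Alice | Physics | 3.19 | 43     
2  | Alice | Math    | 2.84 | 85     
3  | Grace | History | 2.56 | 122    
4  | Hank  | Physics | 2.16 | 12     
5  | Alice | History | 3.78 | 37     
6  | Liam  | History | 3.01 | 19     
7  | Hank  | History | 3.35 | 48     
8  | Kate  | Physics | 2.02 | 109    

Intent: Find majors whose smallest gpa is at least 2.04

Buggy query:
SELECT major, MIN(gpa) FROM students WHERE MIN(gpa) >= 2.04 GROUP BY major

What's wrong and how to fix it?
Bug: Aggregates like MIN are computed per group after WHERE runs

Fix: Replace WHERE with HAVING after the GROUP BY

Corrected query:
SELECT major, MIN(gpa) FROM students GROUP BY major HAVING MIN(gpa) >= 2.04

Result:
major   | MIN(gpa)
--------+---------
History | 2.56    
Math    | 2.84    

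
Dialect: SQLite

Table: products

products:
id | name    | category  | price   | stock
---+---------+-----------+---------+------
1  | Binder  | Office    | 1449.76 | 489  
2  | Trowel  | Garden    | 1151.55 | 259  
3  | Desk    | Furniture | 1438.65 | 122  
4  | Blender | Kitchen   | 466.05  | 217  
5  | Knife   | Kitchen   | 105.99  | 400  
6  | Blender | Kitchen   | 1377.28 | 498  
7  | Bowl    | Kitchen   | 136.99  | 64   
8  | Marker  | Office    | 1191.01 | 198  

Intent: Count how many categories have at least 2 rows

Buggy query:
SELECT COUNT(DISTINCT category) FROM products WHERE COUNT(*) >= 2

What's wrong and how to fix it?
Bug: WHERE filters individual rows, not groups, so a group-level COUNT is invalid there

Fix: Group first with HAVING COUNT(*) >= 2, then COUNT the resulting groups

Corrected query:
SELECT COUNT(*) FROM (SELECT category FROM products GROUP BY category HAVING COUNT(*) >= 2)

Result:
COUNT(*)
--------
2       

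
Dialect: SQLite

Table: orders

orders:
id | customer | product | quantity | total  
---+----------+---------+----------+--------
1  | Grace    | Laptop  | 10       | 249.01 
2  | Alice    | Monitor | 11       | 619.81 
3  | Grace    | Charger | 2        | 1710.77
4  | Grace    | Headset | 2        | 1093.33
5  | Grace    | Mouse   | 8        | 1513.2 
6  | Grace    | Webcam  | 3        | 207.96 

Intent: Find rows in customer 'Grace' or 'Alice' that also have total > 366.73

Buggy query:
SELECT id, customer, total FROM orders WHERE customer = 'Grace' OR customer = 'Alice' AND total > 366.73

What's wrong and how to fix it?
Bug: AND binds tighter than OR, so this parses as customer = 'Grace' OR (customer = 'Alice' AND total > 366.73)

Fix: Group the OR with parentheses (or use IN), then AND the threshold

Corrected query:
SELECT id, customer, total FROM orders WHERE (customer = 'Grace' OR customer = 'Alice') AND total > 366.73

Result:
id | customer | total  
---+----------+--------
2  | Alice    | 619.81 
3  | Grace    | 1710.77
4  | Grace    | 1093.33
5  | Grace    | 1513.2 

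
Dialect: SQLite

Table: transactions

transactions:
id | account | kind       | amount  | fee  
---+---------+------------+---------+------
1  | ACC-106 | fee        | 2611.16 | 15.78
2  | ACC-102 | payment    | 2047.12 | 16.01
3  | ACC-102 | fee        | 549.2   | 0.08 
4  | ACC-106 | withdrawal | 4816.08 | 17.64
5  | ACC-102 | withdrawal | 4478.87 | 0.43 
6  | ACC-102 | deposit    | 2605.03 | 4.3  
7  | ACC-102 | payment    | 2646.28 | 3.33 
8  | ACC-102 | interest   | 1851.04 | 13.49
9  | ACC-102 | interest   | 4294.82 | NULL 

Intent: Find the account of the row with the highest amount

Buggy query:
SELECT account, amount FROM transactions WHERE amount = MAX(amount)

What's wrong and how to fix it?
Bug: WHERE is evaluated per row; an aggregate over the whole table isn't defined there

Fix: Use a subquery: WHERE amount = (SELECT MAX(amount) FROM transactions)

Corrected query:
SELECT account, amount FROM transactions WHERE amount = (SELECT MAX(amount) FROM transactions)

Result:
account | amount 
--------+--------
ACC-106 | 4816.08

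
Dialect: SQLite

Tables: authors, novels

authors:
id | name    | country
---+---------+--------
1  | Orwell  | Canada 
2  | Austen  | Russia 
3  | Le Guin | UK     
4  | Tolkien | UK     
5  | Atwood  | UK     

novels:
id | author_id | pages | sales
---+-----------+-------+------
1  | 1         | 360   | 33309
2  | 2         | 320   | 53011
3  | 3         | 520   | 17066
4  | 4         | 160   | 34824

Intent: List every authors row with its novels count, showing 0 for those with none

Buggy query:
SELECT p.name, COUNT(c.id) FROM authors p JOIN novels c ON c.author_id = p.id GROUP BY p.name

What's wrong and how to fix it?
Bug: An inner join excludes parents with zero children

Fix: Use LEFT JOIN so parents without children still appear (COUNT(c.id) gives 0)

Corrected query:
SELECT p.name, COUNT(c.id) FROM authors p LEFT JOIN novels c ON c.author_id = p.id GROUP BY p.name

Result:
name    | COUNT(c.id)
--------+------------
Atwood  | 0          
Austen  | 1          
Le Guin | 1          
Orwell  | 1          
Tolkien | 1          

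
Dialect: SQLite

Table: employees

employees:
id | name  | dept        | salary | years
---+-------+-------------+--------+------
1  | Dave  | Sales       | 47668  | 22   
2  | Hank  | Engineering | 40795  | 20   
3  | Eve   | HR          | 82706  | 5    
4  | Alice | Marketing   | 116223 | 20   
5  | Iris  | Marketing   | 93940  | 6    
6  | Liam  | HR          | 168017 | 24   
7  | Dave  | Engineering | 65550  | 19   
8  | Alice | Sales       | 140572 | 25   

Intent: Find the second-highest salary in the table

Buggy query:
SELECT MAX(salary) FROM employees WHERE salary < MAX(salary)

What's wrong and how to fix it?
Bug: The inner MAX is an aggregate inside WHERE, which is not allowed

Fix: Put the inner MAX in a scalar subquery

Corrected query:
SELECT MAX(salary) FROM employees WHERE salary < (SELECT MAX(salary) FROM employees)

Result:
MAX(salary)
-----------
140572     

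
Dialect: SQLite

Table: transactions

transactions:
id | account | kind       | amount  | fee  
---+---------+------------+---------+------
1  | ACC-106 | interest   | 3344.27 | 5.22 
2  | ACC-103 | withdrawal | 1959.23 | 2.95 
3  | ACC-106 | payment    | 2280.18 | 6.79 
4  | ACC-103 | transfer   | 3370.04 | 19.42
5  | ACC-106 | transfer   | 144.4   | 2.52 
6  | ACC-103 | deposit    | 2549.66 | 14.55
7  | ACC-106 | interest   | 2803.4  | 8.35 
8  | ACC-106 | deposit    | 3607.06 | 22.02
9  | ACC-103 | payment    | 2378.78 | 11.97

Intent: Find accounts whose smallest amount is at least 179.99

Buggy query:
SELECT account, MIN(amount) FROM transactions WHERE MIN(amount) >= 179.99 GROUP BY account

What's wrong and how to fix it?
Bug: MIN() in WHERE is a misuse of aggregate

Fix: Use HAVING for the per-group MIN condition

Corrected query:
SELECT account, MIN(amount) FROM transactions GROUP BY account HAVING MIN(amount) >= 179.99

Result:
account | MIN(amount)
--------+------------
ACC-103 | 1959.23    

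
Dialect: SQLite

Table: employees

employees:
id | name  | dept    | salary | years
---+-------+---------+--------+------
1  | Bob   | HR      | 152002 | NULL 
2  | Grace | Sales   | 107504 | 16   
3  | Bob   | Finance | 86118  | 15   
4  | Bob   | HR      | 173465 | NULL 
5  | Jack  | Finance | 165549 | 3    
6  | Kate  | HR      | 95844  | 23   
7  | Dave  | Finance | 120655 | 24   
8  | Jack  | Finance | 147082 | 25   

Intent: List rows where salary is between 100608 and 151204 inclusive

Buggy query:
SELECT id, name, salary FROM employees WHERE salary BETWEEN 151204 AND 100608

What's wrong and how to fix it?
Bug: BETWEEN expects the lower bound first; with 151204 AND 100608 the range is empty

Fix: Write BETWEEN 100608 AND 151204

Corrected query:
SELECT id, name, salary FROM employees WHERE salary BETWEEN 100608 AND 151204

Result:
id | name  | salary
---+-------+-------
2  | Grace | 107504
7  | Dave  | 120655
8  | Jack  | 147082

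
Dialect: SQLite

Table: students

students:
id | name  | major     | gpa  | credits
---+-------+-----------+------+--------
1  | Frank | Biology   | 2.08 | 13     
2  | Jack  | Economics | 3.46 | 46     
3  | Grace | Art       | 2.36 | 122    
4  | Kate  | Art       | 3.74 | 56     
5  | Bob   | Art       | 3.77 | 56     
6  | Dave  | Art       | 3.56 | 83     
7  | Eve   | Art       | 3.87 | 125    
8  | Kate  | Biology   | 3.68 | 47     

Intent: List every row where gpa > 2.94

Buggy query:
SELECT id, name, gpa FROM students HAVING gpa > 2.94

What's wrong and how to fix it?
Bug: HAVING filters the output of aggregation, but this query has no GROUP BY and no aggregate functions, so SQLite rejects it (HAVING clause on a non-aggregate query); the condition here is per row

Fix: Replace HAVING with WHERE since the condition applies to individual rows

Corrected query:
SELECT id, name, gpa FROM students WHERE gpa > 2.94

Result:
id | name | gpa 
---+------+-----
2  | Jack | 3.46
4  | Kate | 3.74
5  | Bob  | 3.77
6  | Dave | 3.56
7  | Eve  | 3.87
8  | Kate | 3.68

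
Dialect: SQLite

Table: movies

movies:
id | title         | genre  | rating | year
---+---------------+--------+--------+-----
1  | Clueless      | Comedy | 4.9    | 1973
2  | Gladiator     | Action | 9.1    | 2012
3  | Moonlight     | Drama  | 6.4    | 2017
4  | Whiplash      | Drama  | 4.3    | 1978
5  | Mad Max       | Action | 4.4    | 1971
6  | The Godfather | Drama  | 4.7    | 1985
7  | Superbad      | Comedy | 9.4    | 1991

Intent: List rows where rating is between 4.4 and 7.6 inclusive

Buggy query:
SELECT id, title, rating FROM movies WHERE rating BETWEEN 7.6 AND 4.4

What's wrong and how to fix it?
Bug: BETWEEN expects the lower bound first; with 7.6 AND 4.4 the range is empty

Fix: Write BETWEEN 4.4 AND 7.6

Corrected query:
SELECT id, title, rating FROM movies WHERE rating BETWEEN 4.4 AND 7.6

Result:
id | title         | rating
---+---------------+-------
1  | Clueless      | 4.9   
3  | Moonlight     | 6.4   
5  | Mad Max       | 4.4   
6  | The Godfather | 4.7   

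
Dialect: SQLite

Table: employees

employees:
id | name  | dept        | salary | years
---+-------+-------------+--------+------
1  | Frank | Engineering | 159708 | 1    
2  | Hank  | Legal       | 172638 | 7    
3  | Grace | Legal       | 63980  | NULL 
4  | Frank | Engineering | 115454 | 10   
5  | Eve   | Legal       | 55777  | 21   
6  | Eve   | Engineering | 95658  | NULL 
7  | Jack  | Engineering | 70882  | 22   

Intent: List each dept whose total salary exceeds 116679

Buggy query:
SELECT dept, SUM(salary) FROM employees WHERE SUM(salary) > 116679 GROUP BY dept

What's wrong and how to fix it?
Bug: WHERE runs before GROUP BY, so aggregates aren't available there

Fix: Move the aggregate condition to a HAVING clause

Corrected query:
SELECT dept, SUM(salary) FROM employees GROUP BY dept HAVING SUM(salary) > 116679

Result:
dept        | SUM(salary)
------------+------------
Engineering | 441702     
Legal       | 292395     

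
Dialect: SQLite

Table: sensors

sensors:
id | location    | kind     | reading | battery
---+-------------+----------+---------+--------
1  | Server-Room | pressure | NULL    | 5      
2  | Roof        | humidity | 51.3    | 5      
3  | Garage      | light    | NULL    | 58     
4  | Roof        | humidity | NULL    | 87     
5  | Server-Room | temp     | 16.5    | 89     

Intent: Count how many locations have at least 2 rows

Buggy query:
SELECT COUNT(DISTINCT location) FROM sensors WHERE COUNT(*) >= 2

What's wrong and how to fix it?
Bug: COUNT(*) cannot appear in WHERE; the per-group count doesn't exist yet

Fix: Use a subquery that GROUPs and filters with HAVING, then count its rows

Corrected query:
SELECT COUNT(*) FROM (SELECT location FROM sensors GROUP BY location HAVING COUNT(*) >= 2)

Result:
COUNT(*)
--------
2       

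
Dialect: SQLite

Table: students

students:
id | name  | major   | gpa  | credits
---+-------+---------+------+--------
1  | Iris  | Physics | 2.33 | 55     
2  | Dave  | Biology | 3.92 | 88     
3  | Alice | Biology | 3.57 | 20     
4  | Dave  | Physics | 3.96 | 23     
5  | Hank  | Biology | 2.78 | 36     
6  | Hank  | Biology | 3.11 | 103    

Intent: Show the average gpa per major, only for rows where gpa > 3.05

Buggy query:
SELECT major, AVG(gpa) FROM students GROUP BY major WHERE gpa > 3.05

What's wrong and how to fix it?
Bug: WHERE cannot follow GROUP BY

Fix: Move the WHERE clause before GROUP BY

Corrected query:
SELECT major, AVG(gpa) FROM students WHERE gpa > 3.05 GROUP BY major

Result:
major   | AVG(gpa)
--------+---------
Biology | 3.533333
Physics | 3.96    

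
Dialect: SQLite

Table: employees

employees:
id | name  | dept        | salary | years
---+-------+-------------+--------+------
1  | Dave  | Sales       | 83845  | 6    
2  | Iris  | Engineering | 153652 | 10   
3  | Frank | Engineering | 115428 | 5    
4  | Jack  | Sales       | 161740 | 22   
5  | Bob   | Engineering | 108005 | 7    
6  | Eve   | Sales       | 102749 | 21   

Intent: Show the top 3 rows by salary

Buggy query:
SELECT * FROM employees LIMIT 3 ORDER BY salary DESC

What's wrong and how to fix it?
Bug: ORDER BY cannot follow LIMIT; LIMIT is the final clause

Fix: Swap the clauses: ORDER BY first, then LIMIT

Corrected query:
SELECT * FROM employees ORDER BY salary DESC LIMIT 3

Result:
id | name  | dept        | salary | years
---+-------+-------------+--------+------
4  | Jack  | Sales       | 161740 | 22   
2  | Iris  | Engineering | 153652 | 10   
3  | Frank | Engineering | 115428 | 5    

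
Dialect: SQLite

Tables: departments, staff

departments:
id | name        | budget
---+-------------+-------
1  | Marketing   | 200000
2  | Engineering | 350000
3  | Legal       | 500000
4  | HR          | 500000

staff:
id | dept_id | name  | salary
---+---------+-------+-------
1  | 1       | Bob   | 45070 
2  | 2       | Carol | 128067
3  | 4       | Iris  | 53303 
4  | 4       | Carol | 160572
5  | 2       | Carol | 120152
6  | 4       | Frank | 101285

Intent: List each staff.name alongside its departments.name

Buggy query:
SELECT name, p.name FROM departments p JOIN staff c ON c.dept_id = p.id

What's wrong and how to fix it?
Bug: Both tables have a 'name' column; the unqualified reference is ambiguous

Fix: Qualify the column with its table alias (c.name)

Corrected query:
SELECT c.name, p.name FROM departments p JOIN staff c ON c.dept_id = p.id

Result:
name  | name       
------+------------
Bob   | Marketing  
Carol | Engineering
Iris  | HR         
Carol | HR         
Carol | Engineering
Frank | HR         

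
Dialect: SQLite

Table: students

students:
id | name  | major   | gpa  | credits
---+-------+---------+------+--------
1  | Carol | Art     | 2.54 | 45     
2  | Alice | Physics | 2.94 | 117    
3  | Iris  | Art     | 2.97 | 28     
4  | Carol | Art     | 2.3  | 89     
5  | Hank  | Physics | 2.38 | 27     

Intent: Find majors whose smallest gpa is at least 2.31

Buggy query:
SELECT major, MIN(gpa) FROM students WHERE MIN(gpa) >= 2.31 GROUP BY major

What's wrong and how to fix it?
Bug: MIN() in WHERE is a misuse of aggregate

Fix: Replace WHERE with HAVING after the GROUP BY

Corrected query:
SELECT major, MIN(gpa) FROM students GROUP BY major HAVING MIN(gpa) >= 2.31

Result:
major   | MIN(gpa)
--------+---------
Physics | 2.38    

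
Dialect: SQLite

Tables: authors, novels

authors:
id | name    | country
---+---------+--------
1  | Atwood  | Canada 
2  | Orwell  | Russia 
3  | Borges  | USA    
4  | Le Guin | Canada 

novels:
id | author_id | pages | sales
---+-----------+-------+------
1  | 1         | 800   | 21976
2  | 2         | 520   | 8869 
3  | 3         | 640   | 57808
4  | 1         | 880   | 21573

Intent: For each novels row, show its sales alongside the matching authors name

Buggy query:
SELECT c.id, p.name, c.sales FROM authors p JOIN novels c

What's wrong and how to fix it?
Bug: Missing join condition: each novels row is matched to all authors rows instead of just its own

Fix: Add ON c.author_id = p.id to the JOIN

Corrected query:
SELECT c.id, p.name, c.sales FROM authors p JOIN novels c ON c.author_id = p.id

Result:
id | name   | sales
---+--------+------
1  | Atwood | 21976
2  | Orwell | 8869 
3  | Borges | 57808
4  | Atwood | 21573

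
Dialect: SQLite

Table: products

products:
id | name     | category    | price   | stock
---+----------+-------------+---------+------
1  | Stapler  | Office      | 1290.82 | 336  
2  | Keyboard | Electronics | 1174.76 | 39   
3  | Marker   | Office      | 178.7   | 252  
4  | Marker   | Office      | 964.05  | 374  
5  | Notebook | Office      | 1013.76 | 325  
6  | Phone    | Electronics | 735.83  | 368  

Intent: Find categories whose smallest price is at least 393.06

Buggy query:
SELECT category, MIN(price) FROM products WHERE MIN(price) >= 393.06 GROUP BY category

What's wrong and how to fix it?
Bug: MIN() in WHERE is a misuse of aggregate

Fix: Replace WHERE with HAVING after the GROUP BY

Corrected query:
SELECT category, MIN(price) FROM products GROUP BY category HAVING MIN(price) >= 393.06

Result:
category    | MIN(price)
------------+-----------
Electronics | 735.83    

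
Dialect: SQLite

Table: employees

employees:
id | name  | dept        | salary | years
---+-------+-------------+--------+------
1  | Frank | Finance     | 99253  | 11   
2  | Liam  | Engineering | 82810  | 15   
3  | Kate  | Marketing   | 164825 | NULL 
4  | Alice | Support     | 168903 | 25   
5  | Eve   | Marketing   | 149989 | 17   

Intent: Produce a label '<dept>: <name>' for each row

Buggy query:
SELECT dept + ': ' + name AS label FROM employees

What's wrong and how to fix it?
Bug: '+' is numeric addition; on text columns SQLite converts them to 0 instead of concatenating

Fix: Use the || operator for string concatenation

Corrected query:
SELECT dept || ': ' || name AS label FROM employees

Result:
label            
-----------------
Finance: Frank   
Engineering: Liam
Marketing: Kate  
Support: Alice   
Marketing: Eve   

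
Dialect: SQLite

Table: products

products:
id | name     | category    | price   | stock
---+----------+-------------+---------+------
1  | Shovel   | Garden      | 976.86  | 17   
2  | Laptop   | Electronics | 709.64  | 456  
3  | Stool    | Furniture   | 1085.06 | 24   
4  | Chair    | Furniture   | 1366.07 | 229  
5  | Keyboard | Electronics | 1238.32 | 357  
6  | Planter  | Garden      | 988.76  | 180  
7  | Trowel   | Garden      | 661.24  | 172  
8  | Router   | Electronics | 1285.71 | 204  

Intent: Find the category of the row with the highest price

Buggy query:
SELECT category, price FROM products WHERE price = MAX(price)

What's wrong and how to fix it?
Bug: WHERE is evaluated per row; an aggregate over the whole table isn't defined there

Fix: Use a subquery: WHERE price = (SELECT MAX(price) FROM products)

Corrected query:
SELECT category, price FROM products WHERE price = (SELECT MAX(price) FROM products)

Result:
category  | price  
----------+--------
Furniture | 1366.07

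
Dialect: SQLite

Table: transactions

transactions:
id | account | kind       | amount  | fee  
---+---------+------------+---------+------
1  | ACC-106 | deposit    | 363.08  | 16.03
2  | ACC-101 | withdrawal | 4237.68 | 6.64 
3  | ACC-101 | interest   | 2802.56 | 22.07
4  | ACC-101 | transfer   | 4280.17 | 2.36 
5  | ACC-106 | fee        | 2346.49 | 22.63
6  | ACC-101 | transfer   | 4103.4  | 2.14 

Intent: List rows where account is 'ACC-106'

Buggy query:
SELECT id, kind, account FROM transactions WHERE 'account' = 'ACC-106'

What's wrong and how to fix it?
Bug: Single quotes denote string literals in SQL; the column name is being compared as a constant string

Fix: Remove the quotes around the column name (or use double quotes for an identifier)

Corrected query:
SELECT id, kind, account FROM transactions WHERE account = 'ACC-106'

Result:
id | kind    | account
---+---------+--------
1  | deposit | ACC-106
5  | fee     | ACC-106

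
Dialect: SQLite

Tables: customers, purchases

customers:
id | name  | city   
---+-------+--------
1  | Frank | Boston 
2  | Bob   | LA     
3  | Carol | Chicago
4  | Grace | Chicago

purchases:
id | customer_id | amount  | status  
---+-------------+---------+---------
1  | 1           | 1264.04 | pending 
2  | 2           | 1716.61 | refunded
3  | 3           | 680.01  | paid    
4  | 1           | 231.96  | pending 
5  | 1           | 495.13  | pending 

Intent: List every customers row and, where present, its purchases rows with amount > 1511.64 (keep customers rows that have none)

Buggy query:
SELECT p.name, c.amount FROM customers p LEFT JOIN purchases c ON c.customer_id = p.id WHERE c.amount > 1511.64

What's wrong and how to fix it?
Bug: Filtering c.amount in WHERE discards the NULL rows produced by LEFT JOIN, turning it into an inner join

Fix: Put 'c.amount > 1511.64' in the JOIN's ON clause instead of WHERE

Corrected query:
SELECT p.name, c.amount FROM customers p LEFT JOIN purchases c ON c.customer_id = p.id AND c.amount > 1511.64

Result:
name  | amount 
------+--------
Frank | NULL   
Bob   | 1716.61
Carol | NULL   
Grace | NULL   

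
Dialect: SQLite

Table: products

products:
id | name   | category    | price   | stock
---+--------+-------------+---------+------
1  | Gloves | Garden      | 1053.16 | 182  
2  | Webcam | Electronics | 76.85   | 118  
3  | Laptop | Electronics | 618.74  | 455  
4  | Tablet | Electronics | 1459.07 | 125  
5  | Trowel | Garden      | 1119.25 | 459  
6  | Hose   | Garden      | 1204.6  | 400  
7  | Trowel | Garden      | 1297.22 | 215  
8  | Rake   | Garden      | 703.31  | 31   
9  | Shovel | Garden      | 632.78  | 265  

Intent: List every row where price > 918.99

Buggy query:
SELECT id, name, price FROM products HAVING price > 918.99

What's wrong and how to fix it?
Bug: HAVING filters the output of aggregation, but this query has no GROUP BY and no aggregate functions, so SQLite rejects it (HAVING clause on a non-aggregate query); the condition here is per row

Fix: Use WHERE for row-level filtering

Corrected query:
SELECT id, name, price FROM products WHERE price > 918.99

Result:
id | name   | price  
---+--------+--------
1  | Gloves | 1053.16
4  | Tablet | 1459.07
5  | Trowel | 1119.25
6  | Hose   | 1204.6 
7  | Trowel | 1297.22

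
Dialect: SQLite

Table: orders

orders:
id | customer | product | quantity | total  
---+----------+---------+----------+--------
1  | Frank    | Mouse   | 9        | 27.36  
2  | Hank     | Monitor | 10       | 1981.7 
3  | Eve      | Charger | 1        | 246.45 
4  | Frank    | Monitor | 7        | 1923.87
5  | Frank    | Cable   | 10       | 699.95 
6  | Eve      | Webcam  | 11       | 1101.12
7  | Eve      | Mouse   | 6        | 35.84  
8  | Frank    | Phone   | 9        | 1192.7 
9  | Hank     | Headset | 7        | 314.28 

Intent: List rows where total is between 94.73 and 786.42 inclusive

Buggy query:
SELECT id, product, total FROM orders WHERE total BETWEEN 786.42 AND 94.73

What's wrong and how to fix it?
Bug: The bounds are reversed; BETWEEN a AND b requires a <= b to match anything

Fix: Write BETWEEN 94.73 AND 786.42

Corrected query:
SELECT id, product, total FROM orders WHERE total BETWEEN 94.73 AND 786.42

Result:
id | product | total 
---+---------+-------
3  | Charger | 246.45
5  | Cable   | 699.95
9  | Headset | 314.28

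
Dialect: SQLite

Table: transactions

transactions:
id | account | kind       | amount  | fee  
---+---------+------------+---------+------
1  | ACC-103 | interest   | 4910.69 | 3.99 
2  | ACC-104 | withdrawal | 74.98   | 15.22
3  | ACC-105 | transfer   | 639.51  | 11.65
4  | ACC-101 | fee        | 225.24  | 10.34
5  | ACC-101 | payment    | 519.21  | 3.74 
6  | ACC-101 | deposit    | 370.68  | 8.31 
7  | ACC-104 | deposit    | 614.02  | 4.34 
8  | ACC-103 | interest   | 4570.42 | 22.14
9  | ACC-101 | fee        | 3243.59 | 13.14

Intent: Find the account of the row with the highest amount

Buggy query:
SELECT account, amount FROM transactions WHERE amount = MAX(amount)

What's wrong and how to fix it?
Bug: MAX(amount) is an aggregate and cannot be used directly in WHERE

Fix: Wrap MAX in a scalar subquery so WHERE compares against a single value

Corrected query:
SELECT account, amount FROM transactions WHERE amount = (SELECT MAX(amount) FROM transactions)

Result:
account | amount 
--------+--------
ACC-103 | 4910.69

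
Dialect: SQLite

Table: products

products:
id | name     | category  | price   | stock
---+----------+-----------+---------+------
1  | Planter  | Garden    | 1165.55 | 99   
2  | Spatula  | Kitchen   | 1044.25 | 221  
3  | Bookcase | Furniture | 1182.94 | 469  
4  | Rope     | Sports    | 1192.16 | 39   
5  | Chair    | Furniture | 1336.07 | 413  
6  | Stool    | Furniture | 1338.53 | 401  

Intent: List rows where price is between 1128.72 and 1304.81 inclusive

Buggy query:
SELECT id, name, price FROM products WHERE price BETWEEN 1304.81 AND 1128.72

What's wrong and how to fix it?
Bug: The bounds are reversed; BETWEEN a AND b requires a <= b to match anything

Fix: Write BETWEEN 1128.72 AND 1304.81

Corrected query:
SELECT id, name, price FROM products WHERE price BETWEEN 1128.72 AND 1304.81

Result:
id | name     | price  
---+----------+--------
1  | Planter  | 1165.55
3  | Bookcase | 1182.94
4  | Rope     | 1192.16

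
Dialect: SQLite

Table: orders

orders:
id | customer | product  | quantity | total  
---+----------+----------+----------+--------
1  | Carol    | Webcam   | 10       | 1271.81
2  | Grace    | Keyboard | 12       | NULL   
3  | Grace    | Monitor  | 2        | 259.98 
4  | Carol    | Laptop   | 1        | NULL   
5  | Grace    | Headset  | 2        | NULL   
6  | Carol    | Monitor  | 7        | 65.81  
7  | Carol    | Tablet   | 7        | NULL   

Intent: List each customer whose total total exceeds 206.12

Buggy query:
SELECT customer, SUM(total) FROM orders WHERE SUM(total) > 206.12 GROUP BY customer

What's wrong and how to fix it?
Bug: Aggregate functions cannot appear in a WHERE clause

Fix: Move the aggregate condition to a HAVING clause

Corrected query:
SELECT customer, SUM(total) FROM orders GROUP BY customer HAVING SUM(total) > 206.12

Result:
customer | SUM(total)
---------+-----------
Carol    | 1337.62   
Grace    | 259.98    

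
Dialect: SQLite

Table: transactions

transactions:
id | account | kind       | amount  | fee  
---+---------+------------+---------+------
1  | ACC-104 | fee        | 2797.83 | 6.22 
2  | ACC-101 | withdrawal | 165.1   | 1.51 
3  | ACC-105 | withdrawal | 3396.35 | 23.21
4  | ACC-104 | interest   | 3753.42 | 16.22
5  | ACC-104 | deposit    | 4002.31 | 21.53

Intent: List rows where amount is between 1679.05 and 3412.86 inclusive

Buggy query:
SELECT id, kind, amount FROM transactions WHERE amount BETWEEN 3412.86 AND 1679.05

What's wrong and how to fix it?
Bug: BETWEEN expects the lower bound first; with 3412.86 AND 1679.05 the range is empty

Fix: Write BETWEEN 1679.05 AND 3412.86

Corrected query:
SELECT id, kind, amount FROM transactions WHERE amount BETWEEN 1679.05 AND 3412.86

Result:
id | kind       | amount 
---+------------+--------
1  | fee        | 2797.83
3  | withdrawal | 3396.35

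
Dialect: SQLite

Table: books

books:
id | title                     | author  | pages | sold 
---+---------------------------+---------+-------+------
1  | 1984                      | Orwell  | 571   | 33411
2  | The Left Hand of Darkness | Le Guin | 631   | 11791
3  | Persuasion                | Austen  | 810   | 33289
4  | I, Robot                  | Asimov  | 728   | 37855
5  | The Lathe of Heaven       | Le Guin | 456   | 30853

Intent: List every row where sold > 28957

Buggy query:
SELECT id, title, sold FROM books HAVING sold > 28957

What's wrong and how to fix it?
Bug: HAVING filters the output of aggregation, but this query has no GROUP BY and no aggregate functions, so SQLite rejects it (HAVING clause on a non-aggregate query); the condition here is per row

Fix: Use WHERE for row-level filtering

Corrected query:
SELECT id, title, sold FROM books WHERE sold > 28957

Result:
id | title               | sold 
---+---------------------+------
1  | 1984                | 33411
3  | Persuasion          | 33289
4  | I, Robot            | 37855
5  | The Lathe of Heaven | 30853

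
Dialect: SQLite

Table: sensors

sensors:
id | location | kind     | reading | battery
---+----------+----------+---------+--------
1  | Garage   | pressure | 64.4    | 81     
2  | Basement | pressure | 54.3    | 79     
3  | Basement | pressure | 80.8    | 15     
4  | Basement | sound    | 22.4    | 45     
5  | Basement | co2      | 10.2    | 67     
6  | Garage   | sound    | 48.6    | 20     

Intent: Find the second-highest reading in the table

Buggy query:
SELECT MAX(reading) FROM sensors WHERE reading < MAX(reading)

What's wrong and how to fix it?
Bug: MAX(reading) on the right of the comparison is an aggregate-in-WHERE error

Fix: Put the inner MAX in a scalar subquery

Corrected query:
SELECT MAX(reading) FROM sensors WHERE reading < (SELECT MAX(reading) FROM sensors)

Result:
MAX(reading)
------------
64.4        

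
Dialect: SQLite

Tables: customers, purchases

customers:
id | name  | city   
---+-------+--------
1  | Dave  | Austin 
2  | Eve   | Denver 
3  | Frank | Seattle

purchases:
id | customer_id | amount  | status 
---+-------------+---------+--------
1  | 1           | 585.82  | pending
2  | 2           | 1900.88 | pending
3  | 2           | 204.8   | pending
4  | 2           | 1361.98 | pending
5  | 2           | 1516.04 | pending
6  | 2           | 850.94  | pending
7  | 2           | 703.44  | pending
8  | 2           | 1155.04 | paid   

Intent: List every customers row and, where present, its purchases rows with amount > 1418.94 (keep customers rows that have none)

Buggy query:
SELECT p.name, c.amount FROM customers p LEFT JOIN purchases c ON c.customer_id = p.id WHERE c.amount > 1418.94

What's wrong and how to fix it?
Bug: Filtering c.amount in WHERE discards the NULL rows produced by LEFT JOIN, turning it into an inner join

Fix: Move the right-table condition into the ON clause so unmatched parents are kept

Corrected query:
SELECT p.name, c.amount FROM customers p LEFT JOIN purchases c ON c.customer_id = p.id AND c.amount > 1418.94

Result:
name  | amount 
------+--------
Dave  | NULL   
Eve   | 1516.04
Eve   | 1900.88
Frank | NULL   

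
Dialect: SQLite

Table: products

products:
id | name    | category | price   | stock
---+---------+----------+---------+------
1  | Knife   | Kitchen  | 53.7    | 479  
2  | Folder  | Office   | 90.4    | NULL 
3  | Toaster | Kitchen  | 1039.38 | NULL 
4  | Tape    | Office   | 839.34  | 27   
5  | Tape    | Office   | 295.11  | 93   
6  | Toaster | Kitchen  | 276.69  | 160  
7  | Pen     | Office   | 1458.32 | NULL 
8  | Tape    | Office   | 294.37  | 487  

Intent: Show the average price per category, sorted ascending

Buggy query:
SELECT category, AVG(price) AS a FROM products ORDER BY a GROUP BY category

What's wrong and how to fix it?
Bug: ORDER BY appears before GROUP BY; SQL clause order requires GROUP BY first

Fix: Move ORDER BY to the end, after GROUP BY

Corrected query:
SELECT category, AVG(price) AS a FROM products GROUP BY category ORDER BY a

Result:
category | a      
---------+--------
Kitchen  | 456.59 
Office   | 595.508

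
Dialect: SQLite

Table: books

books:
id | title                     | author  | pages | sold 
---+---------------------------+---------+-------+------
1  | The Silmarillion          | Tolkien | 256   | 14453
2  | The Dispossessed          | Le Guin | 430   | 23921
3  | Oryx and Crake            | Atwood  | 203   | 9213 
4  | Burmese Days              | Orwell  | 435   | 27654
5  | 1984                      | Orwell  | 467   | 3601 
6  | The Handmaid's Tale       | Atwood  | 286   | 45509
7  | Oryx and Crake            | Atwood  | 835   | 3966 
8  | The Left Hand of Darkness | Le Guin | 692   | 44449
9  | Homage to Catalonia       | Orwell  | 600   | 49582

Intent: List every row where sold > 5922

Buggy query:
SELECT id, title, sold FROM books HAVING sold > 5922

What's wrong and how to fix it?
Bug: HAVING filters the output of aggregation, but this query has no GROUP BY and no aggregate functions, so SQLite rejects it (HAVING clause on a non-aggregate query); the condition here is per row

Fix: Use WHERE for row-level filtering

Corrected query:
SELECT id, title, sold FROM books WHERE sold > 5922

Result:
id | title                     | sold 
---+---------------------------+------
1  | The Silmarillion          | 14453
2  | The Dispossessed          | 23921
3  | Oryx and Crake            | 9213 
4  | Burmese Days              | 27654
6  | The Handmaid's Tale       | 45509
8  | The Left Hand of Darkness | 44449
9  | Homage to Catalonia       | 49582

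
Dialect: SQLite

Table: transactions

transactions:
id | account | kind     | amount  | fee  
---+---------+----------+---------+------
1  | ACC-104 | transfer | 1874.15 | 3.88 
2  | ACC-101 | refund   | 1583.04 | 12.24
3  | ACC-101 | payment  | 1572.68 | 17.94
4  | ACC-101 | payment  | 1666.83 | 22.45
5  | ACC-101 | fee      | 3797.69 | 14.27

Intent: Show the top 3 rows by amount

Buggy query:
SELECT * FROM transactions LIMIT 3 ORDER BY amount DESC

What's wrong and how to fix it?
Bug: ORDER BY cannot follow LIMIT; LIMIT is the final clause

Fix: Swap the clauses: ORDER BY first, then LIMIT

Corrected query:
SELECT * FROM transactions ORDER BY amount DESC LIMIT 3

Result:
id | account | kind     | amount  | fee  
---+---------+----------+---------+------
5  | ACC-101 | fee      | 3797.69 | 14.27
1  | ACC-104 | transfer | 1874.15 | 3.88 
4  | ACC-101 | payment  | 1666.83 | 22.45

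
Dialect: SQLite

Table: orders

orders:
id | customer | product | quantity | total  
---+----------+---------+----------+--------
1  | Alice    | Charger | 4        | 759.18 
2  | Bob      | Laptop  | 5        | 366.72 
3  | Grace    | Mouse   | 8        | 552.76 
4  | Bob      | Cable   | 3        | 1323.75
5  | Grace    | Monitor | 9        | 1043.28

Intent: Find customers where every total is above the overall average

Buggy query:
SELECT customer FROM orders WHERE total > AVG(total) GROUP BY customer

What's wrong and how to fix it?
Bug: AVG() is an aggregate; it can't sit directly in WHERE

Fix: Use a subquery for AVG and a HAVING MIN(...) filter so the condition holds for every row in the group

Corrected query:
SELECT customer FROM orders GROUP BY customer HAVING MIN(total) > (SELECT AVG(total) FROM orders)

Result:
(no rows)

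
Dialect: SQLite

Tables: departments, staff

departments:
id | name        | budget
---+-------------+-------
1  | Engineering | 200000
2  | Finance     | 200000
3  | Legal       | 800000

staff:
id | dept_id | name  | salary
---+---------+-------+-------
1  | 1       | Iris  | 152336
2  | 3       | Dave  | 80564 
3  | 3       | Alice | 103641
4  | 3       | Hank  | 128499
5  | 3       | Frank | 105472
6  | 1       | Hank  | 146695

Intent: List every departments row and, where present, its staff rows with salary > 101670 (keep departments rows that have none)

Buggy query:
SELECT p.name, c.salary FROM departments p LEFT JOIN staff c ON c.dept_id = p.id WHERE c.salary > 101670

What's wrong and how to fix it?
Bug: Filtering c.salary in WHERE discards the NULL rows produced by LEFT JOIN, turning it into an inner join

Fix: Move the right-table condition into the ON clause so unmatched parents are kept

Corrected query:
SELECT p.name, c.salary FROM departments p LEFT JOIN staff c ON c.dept_id = p.id AND c.salary > 101670

Result:
name        | salary
------------+-------
Engineering | 146695
Engineering | 152336
Finance     | NULL  
Legal       | 103641
Legal       | 105472
Legal       | 128499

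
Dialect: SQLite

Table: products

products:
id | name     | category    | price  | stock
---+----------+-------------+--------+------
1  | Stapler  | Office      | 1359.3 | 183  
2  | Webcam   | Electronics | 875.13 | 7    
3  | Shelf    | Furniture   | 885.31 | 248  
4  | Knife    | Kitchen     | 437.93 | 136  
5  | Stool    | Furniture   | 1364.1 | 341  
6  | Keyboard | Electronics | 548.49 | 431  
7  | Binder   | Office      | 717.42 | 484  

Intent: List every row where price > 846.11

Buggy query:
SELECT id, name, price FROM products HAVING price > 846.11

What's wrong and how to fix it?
Bug: HAVING filters the output of aggregation, but this query has no GROUP BY and no aggregate functions, so SQLite rejects it (HAVING clause on a non-aggregate query); the condition here is per row

Fix: Replace HAVING with WHERE since the condition applies to individual rows

Corrected query:
SELECT id, name, price FROM products WHERE price > 846.11

Result:
id | name    | price 
---+---------+-------
1  | Stapler | 1359.3
2  | Webcam  | 875.13
3  | Shelf   | 885.31
5  | Stool   | 1364.1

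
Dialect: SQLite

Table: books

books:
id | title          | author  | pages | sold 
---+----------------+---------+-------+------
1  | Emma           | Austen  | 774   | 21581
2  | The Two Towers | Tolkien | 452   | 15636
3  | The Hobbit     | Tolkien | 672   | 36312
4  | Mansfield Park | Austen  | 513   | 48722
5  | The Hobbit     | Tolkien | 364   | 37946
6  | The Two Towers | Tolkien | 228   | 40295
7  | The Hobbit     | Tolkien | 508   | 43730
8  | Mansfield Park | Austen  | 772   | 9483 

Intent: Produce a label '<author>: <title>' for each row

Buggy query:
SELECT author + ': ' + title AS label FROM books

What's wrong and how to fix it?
Bug: SQLite uses || for string concatenation; + coerces text to numbers (yielding 0)

Fix: Replace + with || to concatenate text

Corrected query:
SELECT author || ': ' || title AS label FROM books

Result:
label                  
-----------------------
Austen: Emma           
Tolkien: The Two Towers
Tolkien: The Hobbit    
Austen: Mansfield Park 
Tolkien: The Hobbit    
Tolkien: The Two Towers
Tolkien: The Hobbit    
Austen: Mansfield Park 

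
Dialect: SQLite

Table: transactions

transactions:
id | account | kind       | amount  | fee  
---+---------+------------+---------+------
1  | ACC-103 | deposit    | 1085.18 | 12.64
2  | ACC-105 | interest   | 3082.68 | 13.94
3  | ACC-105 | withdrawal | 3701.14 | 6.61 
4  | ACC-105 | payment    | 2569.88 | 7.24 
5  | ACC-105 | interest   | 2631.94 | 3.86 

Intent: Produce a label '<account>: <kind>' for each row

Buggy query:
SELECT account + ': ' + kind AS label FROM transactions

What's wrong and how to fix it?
Bug: SQLite uses || for string concatenation; + coerces text to numbers (yielding 0)

Fix: Use the || operator for string concatenation

Corrected query:
SELECT account || ': ' || kind AS label FROM transactions

Result:
label              
-------------------
ACC-103: deposit   
ACC-105: interest  
ACC-105: withdrawal
ACC-105: payment   
ACC-105: interest  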